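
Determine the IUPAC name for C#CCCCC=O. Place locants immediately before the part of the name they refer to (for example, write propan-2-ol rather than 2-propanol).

hex-5-ynal

Counting along the main chain through the –CHO group and the multiple bond gives 6 carbons: the parent is hexane.
The principal characteristic group is an aldehyde (terminal –CHO), named with the suffix -al.
There is one C≡C triple bond, indicated by the ending -yne.
Number the chain so that the aldehyde carbon is C-1 by definition.
With this numbering: the triple bond between C-5 and C-6.
Assembling the pieces gives hex-5-ynal.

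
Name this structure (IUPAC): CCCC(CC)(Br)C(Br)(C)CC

3,4-dibromo-4-ethyl-3-methylheptane

The longest carbon chain is 7 atoms: the parent is heptane.
The numbering direction is chosen so that the substituent locant set {3,3,4,4} is lower than {4,4,5,5} at the first point of difference.
That gives bromo groups at C-3 and C-4; an ethyl group at C-4; a methyl group at C-3.
The substituents are ordered alphabetically, ignoring any di-/tri- multipliers.
Putting it together: 3,4-dibromo-4-ethyl-3-methylheptane.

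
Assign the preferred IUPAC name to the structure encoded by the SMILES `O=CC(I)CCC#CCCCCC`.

Counting along the main chain through the –CHO group and the multiple bond gives 11 carbons: the parent is undecane.
An aldehyde (terminal –CHO) is the principal characteristic group, giving the suffix -al.
A C≡C triple bond in the chain gives the infix -yne-.
The numbering direction is chosen so that the aldehyde carbon is C-1 by definition.
With this numbering: the triple bond between C-5 and C-6; an iodo group at C-2.
The name is 2-iodoundec-5-ynal.

2-iodoundec-5-ynal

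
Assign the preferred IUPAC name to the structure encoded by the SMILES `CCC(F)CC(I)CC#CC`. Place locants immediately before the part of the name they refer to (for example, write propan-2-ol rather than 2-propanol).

7-fluoro-5-iodonon-2-yne

Counting along the main chain through the multiple bond gives 9 carbons: the parent is nonane.
The chain contains a C≡C triple bond, so the unsaturation ending is -yne.
Choose the numbering such that numbering from this end puts the triple bond at C-2 rather than C-7.
With this numbering: the triple bond between C-2 and C-3; a fluoro group at C-7; an iodo group at C-5.
Substituent prefixes are cited in alphabetical order (multiplying prefixes like di-/tri- are ignored for ordering).
Putting it together: 7-fluoro-5-iodonon-2-yne.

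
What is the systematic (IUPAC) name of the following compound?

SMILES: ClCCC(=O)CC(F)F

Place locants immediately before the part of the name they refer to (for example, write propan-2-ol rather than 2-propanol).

5-chloro-1,1-difluoropentan-3-one

The longest chain bearing the carbonyl is 5 carbons long (pentane).
The principal characteristic group is a ketone (C=O on an internal carbon), named with the suffix -one.
Number the chain so that the substituent locant set {1,1,5} is lower than {1,5,5} at the first point of difference.
This places the carbonyl at C-3; a chloro group at C-5; two fluoro groups at C-1.
The substituents are ordered alphabetically, ignoring any di-/tri- multipliers.
The name is 5-chloro-1,1-difluoropentan-3-one.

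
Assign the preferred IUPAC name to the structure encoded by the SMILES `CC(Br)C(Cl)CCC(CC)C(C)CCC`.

The parent chain contains 10 carbons (decane).
Choose the numbering such that the substituent locant set {2,3,6,7} is lower than {4,5,8,9} at the first point of difference.
This places a bromo group at C-2; a chloro group at C-3; an ethyl group at C-6; a methyl group at C-7.
The substituents are ordered alphabetically, ignoring any di-/tri- multipliers.
The name is 2-bromo-3-chloro-6-ethyl-7-methyldecane.

2-bromo-3-chloro-6-ethyl-7-methyldecane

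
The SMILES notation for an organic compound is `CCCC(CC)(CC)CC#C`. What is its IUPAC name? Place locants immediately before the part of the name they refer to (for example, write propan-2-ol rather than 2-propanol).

The longest chain bearing the multiple bond is 7 carbons long (heptane).
A C≡C triple bond in the chain gives the infix -yne-.
The numbering direction is chosen so that numbering from this end puts the triple bond at C-1 rather than C-6.
This places the triple bond between C-1 and C-2; two ethyl groups at C-4.
Assembling the pieces gives 4,4-diethylhept-1-yne.

4,4-diethylhept-1-yne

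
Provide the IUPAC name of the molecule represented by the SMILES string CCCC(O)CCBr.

1-bromohexan-3-ol

The longest chain bearing the –OH group is 6 carbons long (hexane).
The highest-priority functional group is an alcohol (–OH), so the name ends in -ol.
Number the chain so that numbering from this end puts the hydroxyl group at C-3 rather than C-4.
That gives the hydroxyl at C-3; a bromo group at C-1.
The name is 1-bromohexan-3-ol.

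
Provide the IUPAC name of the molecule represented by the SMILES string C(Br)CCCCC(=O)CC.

Counting along the main chain through the carbonyl gives 8 carbons: the parent is octane.
The principal characteristic group is a ketone (C=O on an internal carbon), named with the suffix -one.
Number the chain so that numbering from this end puts the carbonyl group at C-3 rather than C-6.
That gives the carbonyl at C-3; a bromo group at C-8.
The name is 8-bromooctan-3-one.

8-bromooctan-3-one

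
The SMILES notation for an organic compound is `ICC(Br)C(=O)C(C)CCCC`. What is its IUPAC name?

Counting along the main chain through the carbonyl gives 8 carbons: the parent is octane.
The principal characteristic group is a ketone (C=O on an internal carbon), named with the suffix -one.
Number the chain so that numbering from this end puts the carbonyl group at C-3 rather than C-6.
With this numbering: the carbonyl at C-3; a bromo group at C-2; an iodo group at C-1; a methyl group at C-4.
Substituent prefixes are cited in alphabetical order (multiplying prefixes like di-/tri- are ignored for ordering).
Putting it together: 2-bromo-1-iodo-4-methyloctan-3-one.

2-bromo-1-iodo-4-methyloctan-3-one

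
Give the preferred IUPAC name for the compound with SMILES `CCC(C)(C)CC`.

3,3-dimethylpentane

The longest continuous carbon chain has 5 atoms, so the parent hydride is pentane.
Numbering from either end gives identical locants here.
With this numbering: two methyl groups at C-3.
The name is 3,3-dimethylpentane.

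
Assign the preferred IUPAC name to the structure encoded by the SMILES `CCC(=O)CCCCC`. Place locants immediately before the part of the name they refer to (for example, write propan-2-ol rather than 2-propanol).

octan-3-one

The longest carbon chain that includes the carbonyl has 8 carbons, so the parent hydride is octane.
The highest-priority functional group is a ketone (C=O on an internal carbon), so the name ends in -one.
The numbering direction is chosen so that numbering from this end puts the carbonyl group at C-3 rather than C-6.
That gives the carbonyl at C-3.
Assembling the pieces gives octan-3-one.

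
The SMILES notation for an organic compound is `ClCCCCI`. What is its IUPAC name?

1-chloro-4-iodobutane

The longest continuous carbon chain has 4 atoms, so the parent hydride is butane.
Choose the numbering such that the locant sets are identical either way, so the alphabetically earlier chloro substituent takes the lower locant (1 rather than 4).
This places a chloro group at C-1; an iodo group at C-4.
Prefixes are listed alphabetically: chloro, iodo.
Putting it together: 1-chloro-4-iodobutane.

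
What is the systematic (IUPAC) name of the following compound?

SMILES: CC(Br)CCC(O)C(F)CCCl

Counting along the main chain through the –OH group gives 8 carbons: the parent is octane.
An alcohol (–OH) is the principal characteristic group, giving the suffix -ol.
The numbering direction is chosen so that numbering from this end puts the hydroxyl group at C-4 rather than C-5.
This places the hydroxyl at C-4; a bromo group at C-7; a chloro group at C-1; a fluoro group at C-3.
Prefixes are listed alphabetically: bromo, chloro, fluoro.
Assembling the pieces gives 7-bromo-1-chloro-3-fluorooctan-4-ol.

7-bromo-1-chloro-3-fluorooctan-4-ol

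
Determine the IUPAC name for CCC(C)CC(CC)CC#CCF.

5-ethyl-1-fluoro-7-methylnon-2-yne

Counting along the main chain through the multiple bond gives 9 carbons: the parent is nonane.
There is one C≡C triple bond, indicated by the ending -yne.
Choose the numbering such that numbering from this end puts the triple bond at C-2 rather than C-7.
This places the triple bond between C-2 and C-3; an ethyl group at C-5; a fluoro group at C-1; a methyl group at C-7.
Prefixes are listed alphabetically: ethyl, fluoro, methyl.
Assembling the pieces gives 5-ethyl-1-fluoro-7-methylnon-2-yne.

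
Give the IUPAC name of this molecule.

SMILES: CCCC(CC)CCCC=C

Counting along the main chain through the multiple bond gives 9 carbons: the parent is nonane.
There is one C=C double bond, indicated by the ending -ene.
Choose the numbering such that numbering from this end puts the double bond at C-1 rather than C-8.
That gives the double bond between C-1 and C-2; an ethyl group at C-6.
The name is 6-ethylnon-1-ene.

6-ethylnon-1-ene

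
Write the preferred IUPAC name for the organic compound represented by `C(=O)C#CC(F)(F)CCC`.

4,4-difluorohept-2-ynal

Counting along the main chain through the –CHO group and the multiple bond gives 7 carbons: the parent is heptane.
The highest-priority functional group is an aldehyde (terminal –CHO), so the name ends in -al.
The chain contains a C≡C triple bond, so the unsaturation ending is -yne.
Choose the numbering such that the aldehyde carbon is C-1 by definition.
With this numbering: the triple bond between C-2 and C-3; two fluoro groups at C-4.
The name is 4,4-difluorohept-2-ynal.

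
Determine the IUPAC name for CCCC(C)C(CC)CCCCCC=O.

Counting along the main chain through the –CHO group gives 11 carbons: the parent is undecane.
An aldehyde (terminal –CHO) is the principal characteristic group, giving the suffix -al.
The numbering direction is chosen so that the aldehyde carbon is C-1 by definition.
With this numbering: an ethyl group at C-7; a methyl group at C-8.
The substituents are ordered alphabetically, ignoring any di-/tri- multipliers.
The name is 7-ethyl-8-methylundecanal.

7-ethyl-8-methylundecanal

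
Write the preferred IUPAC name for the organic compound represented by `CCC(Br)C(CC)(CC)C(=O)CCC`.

6-bromo-5,5-diethyloctan-4-one

The longest carbon chain that includes the carbonyl has 8 carbons, so the parent hydride is octane.
The principal characteristic group is a ketone (C=O on an internal carbon), named with the suffix -one.
The numbering direction is chosen so that numbering from this end puts the carbonyl group at C-4 rather than C-5.
With this numbering: the carbonyl at C-4; a bromo group at C-6; two ethyl groups at C-5.
The substituents are ordered alphabetically, ignoring any di-/tri- multipliers.
Assembling the pieces gives 6-bromo-5,5-diethyloctan-4-one.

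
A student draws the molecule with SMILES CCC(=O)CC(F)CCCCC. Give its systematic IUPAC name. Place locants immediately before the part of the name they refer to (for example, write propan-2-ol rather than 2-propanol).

5-fluorodecan-3-one

Counting along the main chain through the carbonyl gives 10 carbons: the parent is decane.
The highest-priority functional group is a ketone (C=O on an internal carbon), so the name ends in -one.
Number the chain so that numbering from this end puts the carbonyl group at C-3 rather than C-8.
This places the carbonyl at C-3; a fluoro group at C-5.
Assembling the pieces gives 5-fluorodecan-3-one.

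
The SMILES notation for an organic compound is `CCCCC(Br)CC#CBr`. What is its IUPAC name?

1,4-dibromooct-1-yne

The longest carbon chain that includes the multiple bond has 8 carbons, so the parent hydride is octane.
The chain contains a C≡C triple bond, so the unsaturation ending is -yne.
The numbering direction is chosen so that numbering from this end puts the triple bond at C-1 rather than C-7.
This places the triple bond between C-1 and C-2; bromo groups at C-1 and C-4.
Putting it together: 1,4-dibromooct-1-yne.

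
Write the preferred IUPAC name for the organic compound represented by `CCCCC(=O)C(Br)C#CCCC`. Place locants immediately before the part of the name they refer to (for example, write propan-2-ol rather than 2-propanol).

Counting along the main chain through the carbonyl and the multiple bond gives 11 carbons: the parent is undecane.
A ketone (C=O on an internal carbon) is the principal characteristic group, giving the suffix -one.
A C≡C triple bond in the chain gives the infix -yne-.
The numbering direction is chosen so that numbering from this end puts the carbonyl group at C-5 rather than C-7.
That gives the carbonyl at C-5; the triple bond between C-7 and C-8; a bromo group at C-6.
Putting it together: 6-bromoundec-7-yn-5-one.

6-bromoundec-7-yn-5-one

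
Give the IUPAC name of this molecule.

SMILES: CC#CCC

pent-2-yne

The longest chain bearing the multiple bond is 5 carbons long (pentane).
The chain contains a C≡C triple bond, so the unsaturation ending is -yne.
Number the chain so that numbering from this end puts the triple bond at C-2 rather than C-3.
This places the triple bond between C-2 and C-3.
Putting it together: pent-2-yne.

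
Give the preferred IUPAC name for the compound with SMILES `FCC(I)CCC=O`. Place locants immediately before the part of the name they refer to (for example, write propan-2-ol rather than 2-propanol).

5-fluoro-4-iodopentanal

The longest carbon chain that includes the –CHO group has 5 carbons, so the parent hydride is pentane.
The highest-priority functional group is an aldehyde (terminal –CHO), so the name ends in -al.
Choose the numbering such that the aldehyde carbon is C-1 by definition.
With this numbering: a fluoro group at C-5; an iodo group at C-4.
Substituent prefixes are cited in alphabetical order (multiplying prefixes like di-/tri- are ignored for ordering).
The name is 5-fluoro-4-iodopentanal.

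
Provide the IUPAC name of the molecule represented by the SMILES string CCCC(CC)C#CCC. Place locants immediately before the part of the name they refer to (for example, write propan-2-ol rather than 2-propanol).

The longest carbon chain that includes the multiple bond has 8 carbons, so the parent hydride is octane.
The chain contains a C≡C triple bond, so the unsaturation ending is -yne.
Number the chain so that numbering from this end puts the triple bond at C-3 rather than C-5.
That gives the triple bond between C-3 and C-4; an ethyl group at C-5.
Putting it together: 5-ethyloct-3-yne.

5-ethyloct-3-yne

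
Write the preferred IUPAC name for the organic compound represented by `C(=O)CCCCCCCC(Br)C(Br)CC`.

The longest carbon chain that includes the –CHO group has 12 carbons, so the parent hydride is dodecane.
An aldehyde (terminal –CHO) is the principal characteristic group, giving the suffix -al.
Choose the numbering such that the aldehyde carbon is C-1 by definition.
That gives bromo groups at C-9 and C-10.
Putting it together: 9,10-dibromododecanal.

9,10-dibromododecanal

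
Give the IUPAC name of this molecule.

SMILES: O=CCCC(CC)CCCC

The longest chain bearing the –CHO group is 8 carbons long (octane).
The highest-priority functional group is an aldehyde (terminal –CHO), so the name ends in -al.
Choose the numbering such that the aldehyde carbon is C-1 by definition.
With this numbering: an ethyl group at C-4.
The name is 4-ethyloctanal.

4-ethyloctanal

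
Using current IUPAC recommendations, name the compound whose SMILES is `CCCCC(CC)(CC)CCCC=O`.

The longest carbon chain that includes the –CHO group has 9 carbons, so the parent hydride is nonane.
The principal characteristic group is an aldehyde (terminal –CHO), named with the suffix -al.
Number the chain so that the aldehyde carbon is C-1 by definition.
This places two ethyl groups at C-5.
Assembling the pieces gives 5,5-diethylnonanal.

5,5-diethylnonanal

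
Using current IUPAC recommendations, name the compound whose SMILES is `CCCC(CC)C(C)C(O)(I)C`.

4-ethyl-2-iodo-3-methylheptan-2-ol

Counting along the main chain through the –OH group gives 7 carbons: the parent is heptane.
The highest-priority functional group is an alcohol (–OH), so the name ends in -ol.
Choose the numbering such that numbering from this end puts the hydroxyl group at C-2 rather than C-6.
This places the hydroxyl at C-2; an ethyl group at C-4; an iodo group at C-2; a methyl group at C-3.
The substituents are ordered alphabetically, ignoring any di-/tri- multipliers.
Putting it together: 4-ethyl-2-iodo-3-methylheptan-2-ol.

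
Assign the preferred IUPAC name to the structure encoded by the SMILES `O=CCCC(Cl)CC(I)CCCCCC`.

4-chloro-6-iodododecanal

The longest chain bearing the –CHO group is 12 carbons long (dodecane).
The highest-priority functional group is an aldehyde (terminal –CHO), so the name ends in -al.
Number the chain so that the aldehyde carbon is C-1 by definition.
That gives a chloro group at C-4; an iodo group at C-6.
The substituents are ordered alphabetically, ignoring any di-/tri- multipliers.
Putting it together: 4-chloro-6-iodododecanal.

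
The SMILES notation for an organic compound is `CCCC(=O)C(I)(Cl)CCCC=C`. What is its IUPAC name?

5-chloro-5-iododec-9-en-4-one

The longest carbon chain that includes the carbonyl and the multiple bond has 10 carbons, so the parent hydride is decane.
A ketone (C=O on an internal carbon) is the principal characteristic group, giving the suffix -one.
There is one C=C double bond, indicated by the ending -ene.
The numbering direction is chosen so that numbering from this end puts the carbonyl group at C-4 rather than C-7.
With this numbering: the carbonyl at C-4; the double bond between C-9 and C-10; a chloro group at C-5; an iodo group at C-5.
Prefixes are listed alphabetically: chloro, iodo.
Assembling the pieces gives 5-chloro-5-iododec-9-en-4-one.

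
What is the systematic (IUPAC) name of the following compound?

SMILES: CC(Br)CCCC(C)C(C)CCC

The longest continuous carbon chain has 10 atoms, so the parent hydride is decane.
Number the chain so that the substituent locant set {2,6,7} is lower than {4,5,9} at the first point of difference.
This places a bromo group at C-2; methyl groups at C-6 and C-7.
The substituents are ordered alphabetically, ignoring any di-/tri- multipliers.
The name is 2-bromo-6,7-dimethyldecane.

2-bromo-6,7-dimethyldecane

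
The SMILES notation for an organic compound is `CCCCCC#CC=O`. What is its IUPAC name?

Counting along the main chain through the –CHO group and the multiple bond gives 8 carbons: the parent is octane.
An aldehyde (terminal –CHO) is the principal characteristic group, giving the suffix -al.
The chain contains a C≡C triple bond, so the unsaturation ending is -yne.
Choose the numbering such that the aldehyde carbon is C-1 by definition.
With this numbering: the triple bond between C-2 and C-3.
The name is oct-2-ynal.

oct-2-ynal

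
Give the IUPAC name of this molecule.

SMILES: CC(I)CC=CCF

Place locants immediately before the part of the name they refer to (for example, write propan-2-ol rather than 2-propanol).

1-fluoro-5-iodohex-2-ene

The longest chain bearing the multiple bond is 6 carbons long (hexane).
There is one C=C double bond, indicated by the ending -ene.
Number the chain so that numbering from this end puts the double bond at C-2 rather than C-4.
This places the double bond between C-2 and C-3; a fluoro group at C-1; an iodo group at C-5.
Substituent prefixes are cited in alphabetical order (multiplying prefixes like di-/tri- are ignored for ordering).
Putting it together: 1-fluoro-5-iodohex-2-ene.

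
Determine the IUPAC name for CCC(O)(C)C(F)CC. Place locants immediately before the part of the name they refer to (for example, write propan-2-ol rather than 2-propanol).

4-fluoro-3-methylhexan-3-ol

The longest chain bearing the –OH group is 6 carbons long (hexane).
The highest-priority functional group is an alcohol (–OH), so the name ends in -ol.
Number the chain so that numbering from this end puts the hydroxyl group at C-3 rather than C-4.
With this numbering: the hydroxyl at C-3; a fluoro group at C-4; a methyl group at C-3.
The substituents are ordered alphabetically, ignoring any di-/tri- multipliers.
The name is 4-fluoro-3-methylhexan-3-ol.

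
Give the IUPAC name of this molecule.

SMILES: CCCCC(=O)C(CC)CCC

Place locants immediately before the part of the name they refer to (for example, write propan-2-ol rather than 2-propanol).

4-ethylnonan-5-one

The longest chain bearing the carbonyl is 9 carbons long (nonane).
The highest-priority functional group is a ketone (C=O on an internal carbon), so the name ends in -one.
Choose the numbering such that the substituent locant set {4} is lower than {6} at the first point of difference.
This places the carbonyl at C-5; an ethyl group at C-4.
The name is 4-ethylnonan-5-one.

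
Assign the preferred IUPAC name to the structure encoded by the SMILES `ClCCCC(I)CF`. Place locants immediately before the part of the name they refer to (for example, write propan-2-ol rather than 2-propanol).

5-chloro-1-fluoro-2-iodopentane

The parent chain contains 5 carbons (pentane).
Choose the numbering such that the substituent locant set {1,2,5} is lower than {1,4,5} at the first point of difference.
That gives a chloro group at C-5; a fluoro group at C-1; an iodo group at C-2.
The substituents are ordered alphabetically, ignoring any di-/tri- multipliers.
Putting it together: 5-chloro-1-fluoro-2-iodopentane.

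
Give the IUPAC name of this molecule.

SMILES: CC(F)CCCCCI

The parent chain contains 7 carbons (heptane).
Choose the numbering such that the substituent locant set {1,6} is lower than {2,7} at the first point of difference.
With this numbering: a fluoro group at C-6; an iodo group at C-1.
Substituent prefixes are cited in alphabetical order (multiplying prefixes like di-/tri- are ignored for ordering).
The name is 6-fluoro-1-iodoheptane.

6-fluoro-1-iodoheptane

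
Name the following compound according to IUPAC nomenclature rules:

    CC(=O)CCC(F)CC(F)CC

Counting along the main chain through the carbonyl gives 9 carbons: the parent is nonane.
The highest-priority functional group is a ketone (C=O on an internal carbon), so the name ends in -one.
The numbering direction is chosen so that numbering from this end puts the carbonyl group at C-2 rather than C-8.
With this numbering: the carbonyl at C-2; fluoro groups at C-5 and C-7.
The name is 5,7-difluorononan-2-one.

5,7-difluorononan-2-one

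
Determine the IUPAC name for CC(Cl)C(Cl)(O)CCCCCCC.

The longest chain bearing the –OH group is 10 carbons long (decane).
The highest-priority functional group is an alcohol (–OH), so the name ends in -ol.
Choose the numbering such that numbering from this end puts the hydroxyl group at C-3 rather than C-8.
That gives the hydroxyl at C-3; chloro groups at C-2 and C-3.
Assembling the pieces gives 2,3-dichlorodecan-3-ol.

2,3-dichlorodecan-3-ol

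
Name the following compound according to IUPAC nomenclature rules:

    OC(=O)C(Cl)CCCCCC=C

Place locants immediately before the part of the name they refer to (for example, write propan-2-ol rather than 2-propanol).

Counting along the main chain through the –COOH group and the multiple bond gives 9 carbons: the parent is nonane.
A carboxylic acid (terminal –COOH) is the principal characteristic group, giving the suffix -oic acid.
A C=C double bond in the chain gives the infix -ene-.
Number the chain so that the carboxylic acid carbon is C-1 by definition.
This places the double bond between C-8 and C-9; a chloro group at C-2.
Assembling the pieces gives 2-chloronon-8-enoic acid.

2-chloronon-8-enoic acid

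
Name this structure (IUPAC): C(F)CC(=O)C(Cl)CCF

The longest chain bearing the carbonyl is 6 carbons long (hexane).
The principal characteristic group is a ketone (C=O on an internal carbon), named with the suffix -one.
Number the chain so that numbering from this end puts the carbonyl group at C-3 rather than C-4.
This places the carbonyl at C-3; a chloro group at C-4; fluoro groups at C-1 and C-6.
Substituent prefixes are cited in alphabetical order (multiplying prefixes like di-/tri- are ignored for ordering).
Putting it together: 4-chloro-1,6-difluorohexan-3-one.

4-chloro-1,6-difluorohexan-3-one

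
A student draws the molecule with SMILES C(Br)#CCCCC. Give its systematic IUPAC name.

1-bromohex-1-yne

Counting along the main chain through the multiple bond gives 6 carbons: the parent is hexane.
There is one C≡C triple bond, indicated by the ending -yne.
Choose the numbering such that numbering from this end puts the triple bond at C-1 rather than C-5.
This places the triple bond between C-1 and C-2; a bromo group at C-1.
Putting it together: 1-bromohex-1-yne.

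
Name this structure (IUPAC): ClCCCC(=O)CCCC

The longest carbon chain that includes the carbonyl has 8 carbons, so the parent hydride is octane.
A ketone (C=O on an internal carbon) is the principal characteristic group, giving the suffix -one.
Choose the numbering such that numbering from this end puts the carbonyl group at C-4 rather than C-5.
This places the carbonyl at C-4; a chloro group at C-1.
The name is 1-chlorooctan-4-one.

1-chlorooctan-4-one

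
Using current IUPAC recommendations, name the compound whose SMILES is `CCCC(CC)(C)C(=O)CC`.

4-ethyl-4-methylheptan-3-one

The longest carbon chain that includes the carbonyl has 7 carbons, so the parent hydride is heptane.
A ketone (C=O on an internal carbon) is the principal characteristic group, giving the suffix -one.
Number the chain so that numbering from this end puts the carbonyl group at C-3 rather than C-5.
That gives the carbonyl at C-3; an ethyl group at C-4; a methyl group at C-4.
The substituents are ordered alphabetically, ignoring any di-/tri- multipliers.
Assembling the pieces gives 4-ethyl-4-methylheptan-3-one.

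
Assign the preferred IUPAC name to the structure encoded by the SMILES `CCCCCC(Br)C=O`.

Counting along the main chain through the –CHO group gives 7 carbons: the parent is heptane.
The principal characteristic group is an aldehyde (terminal –CHO), named with the suffix -al.
Number the chain so that the aldehyde carbon is C-1 by definition.
That gives a bromo group at C-2.
The name is 2-bromoheptanal.

2-bromoheptanal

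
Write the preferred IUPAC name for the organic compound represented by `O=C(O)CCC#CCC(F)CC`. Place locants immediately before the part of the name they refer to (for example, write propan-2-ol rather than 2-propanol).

7-fluoronon-4-ynoic acid

Counting along the main chain through the –COOH group and the multiple bond gives 9 carbons: the parent is nonane.
The principal characteristic group is a carboxylic acid (terminal –COOH), named with the suffix -oic acid.
The chain contains a C≡C triple bond, so the unsaturation ending is -yne.
Number the chain so that the carboxylic acid carbon is C-1 by definition.
That gives the triple bond between C-4 and C-5; a fluoro group at C-7.
Assembling the pieces gives 7-fluoronon-4-ynoic acid.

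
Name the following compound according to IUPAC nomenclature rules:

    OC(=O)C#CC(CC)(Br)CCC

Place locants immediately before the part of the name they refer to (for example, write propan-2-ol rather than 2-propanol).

4-bromo-4-ethylhept-2-ynoic acid

The longest chain bearing the –COOH group and the multiple bond is 7 carbons long (heptane).
The highest-priority functional group is a carboxylic acid (terminal –COOH), so the name ends in -oic acid.
The chain contains a C≡C triple bond, so the unsaturation ending is -yne.
Number the chain so that the carboxylic acid carbon is C-1 by definition.
That gives the triple bond between C-2 and C-3; a bromo group at C-4; an ethyl group at C-4.
The substituents are ordered alphabetically, ignoring any di-/tri- multipliers.
Assembling the pieces gives 4-bromo-4-ethylhept-2-ynoic acid.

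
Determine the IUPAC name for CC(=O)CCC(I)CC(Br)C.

The longest carbon chain that includes the carbonyl has 8 carbons, so the parent hydride is octane.
The principal characteristic group is a ketone (C=O on an internal carbon), named with the suffix -one.
Choose the numbering such that numbering from this end puts the carbonyl group at C-2 rather than C-7.
With this numbering: the carbonyl at C-2; a bromo group at C-7; an iodo group at C-5.
The substituents are ordered alphabetically, ignoring any di-/tri- multipliers.
Assembling the pieces gives 7-bromo-5-iodooctan-2-one.

7-bromo-5-iodooctan-2-one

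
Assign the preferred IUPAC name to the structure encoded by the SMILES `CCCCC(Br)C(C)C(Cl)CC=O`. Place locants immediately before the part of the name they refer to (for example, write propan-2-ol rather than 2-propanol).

5-bromo-3-chloro-4-methylnonanal

The longest chain bearing the –CHO group is 9 carbons long (nonane).
The highest-priority functional group is an aldehyde (terminal –CHO), so the name ends in -al.
Number the chain so that the aldehyde carbon is C-1 by definition.
This places a bromo group at C-5; a chloro group at C-3; a methyl group at C-4.
Prefixes are listed alphabetically: bromo, chloro, methyl.
Putting it together: 5-bromo-3-chloro-4-methylnonanal.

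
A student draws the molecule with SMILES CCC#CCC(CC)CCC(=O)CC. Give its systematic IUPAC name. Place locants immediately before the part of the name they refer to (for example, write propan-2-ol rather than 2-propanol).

6-ethylundec-8-yn-3-one

The longest carbon chain that includes the carbonyl and the multiple bond has 11 carbons, so the parent hydride is undecane.
The principal characteristic group is a ketone (C=O on an internal carbon), named with the suffix -one.
A C≡C triple bond in the chain gives the infix -yne-.
Choose the numbering such that numbering from this end puts the carbonyl group at C-3 rather than C-9.
That gives the carbonyl at C-3; the triple bond between C-8 and C-9; an ethyl group at C-6.
The name is 6-ethylundec-8-yn-3-one.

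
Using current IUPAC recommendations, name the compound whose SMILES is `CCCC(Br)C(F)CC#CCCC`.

The longest carbon chain that includes the multiple bond has 11 carbons, so the parent hydride is undecane.
A C≡C triple bond in the chain gives the infix -yne-.
Choose the numbering such that numbering from this end puts the triple bond at C-4 rather than C-7.
This places the triple bond between C-4 and C-5; a bromo group at C-8; a fluoro group at C-7.
Substituent prefixes are cited in alphabetical order (multiplying prefixes like di-/tri- are ignored for ordering).
The name is 8-bromo-7-fluoroundec-4-yne.

8-bromo-7-fluoroundec-4-yne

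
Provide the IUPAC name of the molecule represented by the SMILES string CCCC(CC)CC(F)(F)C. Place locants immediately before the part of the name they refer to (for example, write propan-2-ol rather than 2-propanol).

4-ethyl-2,2-difluoroheptane

The longest carbon chain is 7 atoms: the parent is heptane.
Choose the numbering such that the substituent locant set {2,2,4} is lower than {4,6,6} at the first point of difference.
That gives an ethyl group at C-4; two fluoro groups at C-2.
Substituent prefixes are cited in alphabetical order (multiplying prefixes like di-/tri- are ignored for ordering).
Putting it together: 4-ethyl-2,2-difluoroheptane.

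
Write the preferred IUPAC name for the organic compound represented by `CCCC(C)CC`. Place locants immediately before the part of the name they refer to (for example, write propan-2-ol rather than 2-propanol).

The longest carbon chain is 6 atoms: the parent is hexane.
Choose the numbering such that the substituent locant set {3} is lower than {4} at the first point of difference.
That gives a methyl group at C-3.
The name is 3-methylhexane.

3-methylhexane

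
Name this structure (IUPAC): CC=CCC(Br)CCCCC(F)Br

The longest chain bearing the multiple bond is 10 carbons long (decane).
There is one C=C double bond, indicated by the ending -ene.
Choose the numbering such that numbering from this end puts the double bond at C-2 rather than C-8.
That gives the double bond between C-2 and C-3; bromo groups at C-5 and C-10; a fluoro group at C-10.
The substituents are ordered alphabetically, ignoring any di-/tri- multipliers.
Assembling the pieces gives 5,10-dibromo-10-fluorodec-2-ene.

5,10-dibromo-10-fluorodec-2-ene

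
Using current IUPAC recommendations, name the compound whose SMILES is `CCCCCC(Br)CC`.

3-bromooctane

The parent chain contains 8 carbons (octane).
Number the chain so that the substituent locant set {3} is lower than {6} at the first point of difference.
With this numbering: a bromo group at C-3.
Putting it together: 3-bromooctane.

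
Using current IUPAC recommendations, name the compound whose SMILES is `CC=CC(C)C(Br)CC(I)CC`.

Counting along the main chain through the multiple bond gives 9 carbons: the parent is nonane.
A C=C double bond in the chain gives the infix -ene-.
The numbering direction is chosen so that numbering from this end puts the double bond at C-2 rather than C-7.
This places the double bond between C-2 and C-3; a bromo group at C-5; an iodo group at C-7; a methyl group at C-4.
The substituents are ordered alphabetically, ignoring any di-/tri- multipliers.
Assembling the pieces gives 5-bromo-7-iodo-4-methylnon-2-ene.

5-bromo-7-iodo-4-methylnon-2-ene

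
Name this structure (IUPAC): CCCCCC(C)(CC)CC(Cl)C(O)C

The longest carbon chain that includes the –OH group has 10 carbons, so the parent hydride is decane.
The principal characteristic group is an alcohol (–OH), named with the suffix -ol.
The numbering direction is chosen so that numbering from this end puts the hydroxyl group at C-2 rather than C-9.
This places the hydroxyl at C-2; a chloro group at C-3; an ethyl group at C-5; a methyl group at C-5.
Prefixes are listed alphabetically: chloro, ethyl, methyl.
Putting it together: 3-chloro-5-ethyl-5-methyldecan-2-ol.

3-chloro-5-ethyl-5-methyldecan-2-ol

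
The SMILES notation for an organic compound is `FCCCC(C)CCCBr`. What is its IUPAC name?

The parent chain contains 7 carbons (heptane).
Choose the numbering such that the locant sets are identical either way, so the alphabetically earlier bromo substituent takes the lower locant (1 rather than 7).
That gives a bromo group at C-1; a fluoro group at C-7; a methyl group at C-4.
Prefixes are listed alphabetically: bromo, fluoro, methyl.
The name is 1-bromo-7-fluoro-4-methylheptane.

1-bromo-7-fluoro-4-methylheptane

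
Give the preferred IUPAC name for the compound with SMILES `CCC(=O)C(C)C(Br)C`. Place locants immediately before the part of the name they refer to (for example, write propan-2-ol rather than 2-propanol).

Counting along the main chain through the carbonyl gives 6 carbons: the parent is hexane.
A ketone (C=O on an internal carbon) is the principal characteristic group, giving the suffix -one.
Number the chain so that numbering from this end puts the carbonyl group at C-3 rather than C-4.
With this numbering: the carbonyl at C-3; a bromo group at C-5; a methyl group at C-4.
Prefixes are listed alphabetically: bromo, methyl.
Putting it together: 5-bromo-4-methylhexan-3-one.

5-bromo-4-methylhexan-3-one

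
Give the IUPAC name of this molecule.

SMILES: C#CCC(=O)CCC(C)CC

Counting along the main chain through the carbonyl and the multiple bond gives 9 carbons: the parent is nonane.
A ketone (C=O on an internal carbon) is the principal characteristic group, giving the suffix -one.
There is one C≡C triple bond, indicated by the ending -yne.
Choose the numbering such that numbering from this end puts the carbonyl group at C-4 rather than C-6.
With this numbering: the carbonyl at C-4; the triple bond between C-1 and C-2; a methyl group at C-7.
The name is 7-methylnon-1-yn-4-one.

7-methylnon-1-yn-4-one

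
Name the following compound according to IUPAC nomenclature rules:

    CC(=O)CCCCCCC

Counting along the main chain through the carbonyl gives 9 carbons: the parent is nonane.
The principal characteristic group is a ketone (C=O on an internal carbon), named with the suffix -one.
Number the chain so that numbering from this end puts the carbonyl group at C-2 rather than C-8.
With this numbering: the carbonyl at C-2.
Putting it together: nonan-2-one.

nonan-2-one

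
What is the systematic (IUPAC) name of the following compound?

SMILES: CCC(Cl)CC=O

The longest chain bearing the –CHO group is 5 carbons long (pentane).
An aldehyde (terminal –CHO) is the principal characteristic group, giving the suffix -al.
Choose the numbering such that the aldehyde carbon is C-1 by definition.
With this numbering: a chloro group at C-3.
Assembling the pieces gives 3-chloropentanal.

3-chloropentanal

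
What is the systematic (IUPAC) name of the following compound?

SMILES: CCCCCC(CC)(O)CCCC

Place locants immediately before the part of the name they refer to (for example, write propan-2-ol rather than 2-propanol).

5-ethyldecan-5-ol

The longest chain bearing the –OH group is 10 carbons long (decane).
An alcohol (–OH) is the principal characteristic group, giving the suffix -ol.
Choose the numbering such that numbering from this end puts the hydroxyl group at C-5 rather than C-6.
That gives the hydroxyl at C-5; an ethyl group at C-5.
Putting it together: 5-ethyldecan-5-ol.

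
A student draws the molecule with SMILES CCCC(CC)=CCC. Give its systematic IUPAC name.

The longest carbon chain that includes the multiple bond has 7 carbons, so the parent hydride is heptane.
The chain contains a C=C double bond, so the unsaturation ending is -ene.
The numbering direction is chosen so that numbering from this end puts the double bond at C-3 rather than C-4.
This places the double bond between C-3 and C-4; an ethyl group at C-4.
Putting it together: 4-ethylhept-3-ene.

4-ethylhept-3-ene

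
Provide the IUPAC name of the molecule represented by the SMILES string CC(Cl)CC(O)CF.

The longest carbon chain that includes the –OH group has 5 carbons, so the parent hydride is pentane.
The principal characteristic group is an alcohol (–OH), named with the suffix -ol.
Number the chain so that numbering from this end puts the hydroxyl group at C-2 rather than C-4.
That gives the hydroxyl at C-2; a chloro group at C-4; a fluoro group at C-1.
Prefixes are listed alphabetically: chloro, fluoro.
Putting it together: 4-chloro-1-fluoropentan-2-ol.

4-chloro-1-fluoropentan-2-ol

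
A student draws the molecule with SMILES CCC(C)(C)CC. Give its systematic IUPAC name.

3,3-dimethylpentane

The longest carbon chain is 5 atoms: the parent is pentane.
Numbering from either end gives identical locants here.
That gives two methyl groups at C-3.
The name is 3,3-dimethylpentane.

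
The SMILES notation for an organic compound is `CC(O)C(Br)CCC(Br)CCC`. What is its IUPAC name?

The longest chain bearing the –OH group is 9 carbons long (nonane).
An alcohol (–OH) is the principal characteristic group, giving the suffix -ol.
Number the chain so that numbering from this end puts the hydroxyl group at C-2 rather than C-8.
That gives the hydroxyl at C-2; bromo groups at C-3 and C-6.
Putting it together: 3,6-dibromononan-2-ol.

3,6-dibromononan-2-ol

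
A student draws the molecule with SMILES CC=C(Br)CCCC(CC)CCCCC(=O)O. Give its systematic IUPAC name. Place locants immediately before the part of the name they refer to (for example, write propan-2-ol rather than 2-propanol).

10-bromo-6-ethyldodec-10-enoic acid

Counting along the main chain through the –COOH group and the multiple bond gives 12 carbons: the parent is dodecane.
The principal characteristic group is a carboxylic acid (terminal –COOH), named with the suffix -oic acid.
There is one C=C double bond, indicated by the ending -ene.
Choose the numbering such that the carboxylic acid carbon is C-1 by definition.
That gives the double bond between C-10 and C-11; a bromo group at C-10; an ethyl group at C-6.
Substituent prefixes are cited in alphabetical order (multiplying prefixes like di-/tri- are ignored for ordering).
The name is 10-bromo-6-ethyldodec-10-enoic acid.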